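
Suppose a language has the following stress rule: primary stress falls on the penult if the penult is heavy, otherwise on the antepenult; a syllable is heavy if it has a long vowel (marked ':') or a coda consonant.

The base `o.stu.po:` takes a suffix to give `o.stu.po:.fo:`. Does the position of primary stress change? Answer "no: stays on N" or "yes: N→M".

Base `o.stu.po:` (3 syllables):
  Weights: 1 o L, 2 stu L, 3 po: H.
  The penult (syllable 2, stu) is light, so stress falls on the antepenult (syllable 1, o).
  → primary stress on syllable 1.
Suffixed `o.stu.po:.fo:` (4 syllables):
  Weights: 2 stu L, 3 po: H, 4 fo: H.
  The penult (syllable 3, po:) is heavy, so it takes stress.
  → primary stress on syllable 3.

yes: 1→3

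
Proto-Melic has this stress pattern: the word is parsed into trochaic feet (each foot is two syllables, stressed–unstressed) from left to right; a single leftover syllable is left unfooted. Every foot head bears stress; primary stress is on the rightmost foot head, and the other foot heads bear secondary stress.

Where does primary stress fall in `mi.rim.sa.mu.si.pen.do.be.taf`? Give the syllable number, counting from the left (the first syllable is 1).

Parse left to right into trochaic (ˈσσ) feet: (ˈmi.rim) (ˈsa.mu) (ˈsi.pen) (ˈdo.be) taf. Syllable 9 is left unfooted.
Foot heads (stressed positions): 1, 3, 5, 7.
End Rule Rightmost: primary stress on the rightmost head = syllable 7.
Primary stress: syllable 7 → mi.rim.sa.mu.si.pen.ˈdo.be.taf.

7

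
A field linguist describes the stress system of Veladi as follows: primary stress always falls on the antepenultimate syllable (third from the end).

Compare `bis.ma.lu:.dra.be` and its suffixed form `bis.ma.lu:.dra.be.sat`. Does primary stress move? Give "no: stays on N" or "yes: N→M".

Base `bis.ma.lu:.dra.be` (5 syllables):
  The word has 5 syllables; the antepenultimate syllable (third from the end) is syllable 3 (lu:).
  → primary stress on syllable 3.
Suffixed `bis.ma.lu:.dra.be.sat` (6 syllables):
  The word has 6 syllables; the antepenultimate syllable (third from the end) is syllable 4 (dra).
  → primary stress on syllable 4.

yes: 3→4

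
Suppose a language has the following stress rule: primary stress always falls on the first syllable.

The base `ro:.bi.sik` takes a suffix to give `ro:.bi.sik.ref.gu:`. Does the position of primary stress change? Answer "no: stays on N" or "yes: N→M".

Base `ro:.bi.sik` (3 syllables):
  The word has 3 syllables; the first syllable is syllable 1 (ro:).
  → primary stress on syllable 1.
Suffixed `ro:.bi.sik.ref.gu:` (5 syllables):
  The word has 5 syllables; the first syllable is syllable 1 (ro:).
  → primary stress on syllable 1.

no: stays on 1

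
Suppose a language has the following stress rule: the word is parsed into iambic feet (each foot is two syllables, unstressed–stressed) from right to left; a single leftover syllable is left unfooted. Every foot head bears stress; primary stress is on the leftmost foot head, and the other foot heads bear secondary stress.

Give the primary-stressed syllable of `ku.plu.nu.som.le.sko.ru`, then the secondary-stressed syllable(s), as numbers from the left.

primary 3, secondary 5, 7

Parse right to left into iambic (σˈσ) feet: ku (plu.ˈnu) (som.ˈle) (sko.ˈru). Syllable 1 is left unfooted.
Foot heads (stressed positions): 3, 5, 7.
End Rule Leftmost: primary stress on the leftmost head = syllable 3.
Secondary stress on 5, 7: ku.plu.ˈnu.som.ˌle.sko.ˌru.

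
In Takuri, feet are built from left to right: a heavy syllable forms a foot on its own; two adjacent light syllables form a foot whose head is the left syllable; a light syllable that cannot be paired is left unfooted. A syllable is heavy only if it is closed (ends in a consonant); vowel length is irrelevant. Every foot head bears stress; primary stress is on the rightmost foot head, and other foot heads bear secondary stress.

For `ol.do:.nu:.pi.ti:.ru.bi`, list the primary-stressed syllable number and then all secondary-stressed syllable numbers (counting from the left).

primary 6, secondary 1, 2, 4

Weights: 1 ol H, 2 do: L, 3 nu: L, 4 pi L, 5 ti: L, 6 ru L, 7 bi L.
Parse left to right (heavy = foot alone; LL = one foot; stranded L unfooted): (ˈol) (ˈdo:.nu:) (ˈpi.ti:) (ˈru.bi).
Foot heads: 1, 2, 4, 6.
Primary stress on the rightmost head = syllable 6.
Secondary stress on 1, 2, 4: ˌol.ˌdo:.nu:.ˌpi.ti:.ˈru.bi.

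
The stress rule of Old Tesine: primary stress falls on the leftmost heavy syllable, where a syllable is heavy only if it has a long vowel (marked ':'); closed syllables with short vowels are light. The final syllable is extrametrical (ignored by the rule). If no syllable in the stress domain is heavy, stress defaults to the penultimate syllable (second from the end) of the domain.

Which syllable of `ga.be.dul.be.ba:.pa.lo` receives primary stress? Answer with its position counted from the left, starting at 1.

5

The final syllable (7, lo) is extrametrical; the stress domain is syllables 1–6.
Weights: 1 ga L, 2 be L, 3 dul L, 4 be L, 5 ba: H, 6 pa L.
Heavy syllables in the domain: 5. The leftmost is syllable 5 (ba:).
Primary stress: syllable 5 → ga.be.dul.be.ˈba:.pa.lo.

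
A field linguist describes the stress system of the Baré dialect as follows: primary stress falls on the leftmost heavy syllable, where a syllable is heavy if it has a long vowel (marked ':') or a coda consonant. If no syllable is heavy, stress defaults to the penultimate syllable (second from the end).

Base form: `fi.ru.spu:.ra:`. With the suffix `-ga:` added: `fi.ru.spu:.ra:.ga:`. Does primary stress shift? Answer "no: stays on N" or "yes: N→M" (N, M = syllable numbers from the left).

no: stays on 3

Base `fi.ru.spu:.ra:` (4 syllables):
  Weights: 1 fi L, 2 ru L, 3 spu: H, 4 ra: H.
  Heavy syllables in the domain: 3, 4. The leftmost is syllable 3 (spu:).
  → primary stress on syllable 3.
Suffixed `fi.ru.spu:.ra:.ga:` (5 syllables):
  Weights: 1 fi L, 2 ru L, 3 spu: H, 4 ra: H, 5 ga: H.
  Heavy syllables in the domain: 3, 4, 5. The leftmost is syllable 3 (spu:).
  → primary stress on syllable 3.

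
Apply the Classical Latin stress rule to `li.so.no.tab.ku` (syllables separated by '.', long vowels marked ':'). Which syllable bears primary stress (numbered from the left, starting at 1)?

Classical Latin: stress the penult if heavy (long vowel or closed), else the antepenult.
Weights: 3 no L, 4 tab H, 5 ku L.
The penult (syllable 4, tab) is heavy, so it takes stress.
Stress on syllable 4: li.so.no.ˈtab.ku.

4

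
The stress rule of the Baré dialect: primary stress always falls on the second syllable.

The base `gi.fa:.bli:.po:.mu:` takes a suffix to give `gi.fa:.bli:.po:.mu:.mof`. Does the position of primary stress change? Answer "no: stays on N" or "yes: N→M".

no: stays on 2

Base `gi.fa:.bli:.po:.mu:` (5 syllables):
  The word has 5 syllables; the second syllable is syllable 2 (fa:).
  → primary stress on syllable 2.
Suffixed `gi.fa:.bli:.po:.mu:.mof` (6 syllables):
  The word has 6 syllables; the second syllable is syllable 2 (fa:).
  → primary stress on syllable 2.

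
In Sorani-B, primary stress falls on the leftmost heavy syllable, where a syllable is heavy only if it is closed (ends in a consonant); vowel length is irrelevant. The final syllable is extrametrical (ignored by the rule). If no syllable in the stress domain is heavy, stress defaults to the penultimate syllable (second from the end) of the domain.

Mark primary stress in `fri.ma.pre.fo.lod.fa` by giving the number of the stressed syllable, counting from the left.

5

The final syllable (6, fa) is extrametrical; the stress domain is syllables 1–5.
Weights: 1 fri L, 2 ma L, 3 pre L, 4 fo L, 5 lod H.
Heavy syllables in the domain: 5. The leftmost is syllable 5 (lod).
Primary stress: syllable 5 → fri.ma.pre.fo.ˈlod.fa.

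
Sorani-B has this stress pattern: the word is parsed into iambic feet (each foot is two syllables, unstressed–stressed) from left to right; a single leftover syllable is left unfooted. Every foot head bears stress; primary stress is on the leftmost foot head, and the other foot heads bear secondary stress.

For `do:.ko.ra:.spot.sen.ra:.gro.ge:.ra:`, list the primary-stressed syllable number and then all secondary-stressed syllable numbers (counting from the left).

primary 2, secondary 4, 6, 8

Parse left to right into iambic (σˈσ) feet: (do:.ˈko) (ra:.ˈspot) (sen.ˈra:) (gro.ˈge:) ra:. Syllable 9 is left unfooted.
Foot heads (stressed positions): 2, 4, 6, 8.
End Rule Leftmost: primary stress on the leftmost head = syllable 2.
Secondary stress on 4, 6, 8: do:.ˈko.ra:.ˌspot.sen.ˌra:.gro.ˌge:.ra:.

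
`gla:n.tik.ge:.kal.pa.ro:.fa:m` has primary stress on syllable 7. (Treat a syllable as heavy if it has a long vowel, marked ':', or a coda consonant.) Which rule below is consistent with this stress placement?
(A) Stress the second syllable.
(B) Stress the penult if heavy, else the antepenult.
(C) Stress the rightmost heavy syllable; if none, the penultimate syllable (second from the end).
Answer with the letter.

Rule A → syllable 2 (observed: 7).
Rule B → syllable 6 (observed: 7).
Rule C → syllable 7 ✓.

C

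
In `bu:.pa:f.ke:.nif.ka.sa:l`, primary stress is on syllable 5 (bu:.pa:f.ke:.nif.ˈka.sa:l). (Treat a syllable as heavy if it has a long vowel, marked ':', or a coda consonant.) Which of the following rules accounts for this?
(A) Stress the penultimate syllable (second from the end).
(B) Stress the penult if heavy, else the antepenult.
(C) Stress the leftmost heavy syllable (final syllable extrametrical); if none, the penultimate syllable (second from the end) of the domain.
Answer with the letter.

Rule A → syllable 5 ✓.
Rule B → syllable 4 (observed: 5).
Rule C → syllable 1 (observed: 5).

A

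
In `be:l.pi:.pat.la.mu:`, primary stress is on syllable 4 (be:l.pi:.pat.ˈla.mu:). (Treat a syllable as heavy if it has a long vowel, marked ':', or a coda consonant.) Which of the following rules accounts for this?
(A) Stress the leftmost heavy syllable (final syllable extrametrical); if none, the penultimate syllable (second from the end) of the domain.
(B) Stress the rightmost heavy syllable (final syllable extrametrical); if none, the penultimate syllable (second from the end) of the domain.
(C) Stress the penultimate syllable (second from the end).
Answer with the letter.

C

Rule A → syllable 1 (observed: 4).
Rule B → syllable 3 (observed: 4).
Rule C → syllable 4 ✓.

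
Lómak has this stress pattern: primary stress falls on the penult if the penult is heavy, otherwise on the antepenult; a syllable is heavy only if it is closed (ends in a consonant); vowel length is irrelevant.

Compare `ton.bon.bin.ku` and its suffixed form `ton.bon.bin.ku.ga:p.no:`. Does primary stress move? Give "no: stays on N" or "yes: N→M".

yes: 3→5

Base `ton.bon.bin.ku` (4 syllables):
  Weights: 2 bon H, 3 bin H, 4 ku L.
  The penult (syllable 3, bin) is heavy, so it takes stress.
  → primary stress on syllable 3.
Suffixed `ton.bon.bin.ku.ga:p.no:` (6 syllables):
  Weights: 4 ku L, 5 ga:p H, 6 no: L.
  The penult (syllable 5, ga:p) is heavy, so it takes stress.
  → primary stress on syllable 5.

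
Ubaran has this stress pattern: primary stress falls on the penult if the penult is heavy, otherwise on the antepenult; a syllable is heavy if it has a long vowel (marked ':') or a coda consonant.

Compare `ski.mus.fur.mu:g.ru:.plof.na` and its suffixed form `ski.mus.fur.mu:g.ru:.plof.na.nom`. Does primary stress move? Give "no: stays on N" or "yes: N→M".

Base `ski.mus.fur.mu:g.ru:.plof.na` (7 syllables):
  Weights: 5 ru: H, 6 plof H, 7 na L.
  The penult (syllable 6, plof) is heavy, so it takes stress.
  → primary stress on syllable 6.
Suffixed `ski.mus.fur.mu:g.ru:.plof.na.nom` (8 syllables):
  Weights: 6 plof H, 7 na L, 8 nom H.
  The penult (syllable 7, na) is light, so stress falls on the antepenult (syllable 6, plof).
  → primary stress on syllable 6.

no: stays on 6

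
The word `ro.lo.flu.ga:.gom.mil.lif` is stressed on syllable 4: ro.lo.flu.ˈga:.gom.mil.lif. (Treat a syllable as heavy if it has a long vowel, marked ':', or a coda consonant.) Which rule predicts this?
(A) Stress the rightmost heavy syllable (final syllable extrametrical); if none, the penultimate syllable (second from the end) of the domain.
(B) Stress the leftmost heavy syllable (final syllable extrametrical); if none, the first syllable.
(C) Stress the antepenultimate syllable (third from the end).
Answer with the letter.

Rule A → syllable 6 (observed: 4).
Rule B → syllable 4 ✓.
Rule C → syllable 5 (observed: 4).

B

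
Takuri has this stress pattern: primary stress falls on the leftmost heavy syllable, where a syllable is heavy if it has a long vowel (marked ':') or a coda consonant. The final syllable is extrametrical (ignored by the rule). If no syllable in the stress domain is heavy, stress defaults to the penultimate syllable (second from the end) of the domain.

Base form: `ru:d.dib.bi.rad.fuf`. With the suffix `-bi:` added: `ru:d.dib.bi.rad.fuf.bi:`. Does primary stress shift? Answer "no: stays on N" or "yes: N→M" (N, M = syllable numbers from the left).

Base `ru:d.dib.bi.rad.fuf` (5 syllables):
  The final syllable (5, fuf) is extrametrical; the stress domain is syllables 1–4.
  Weights: 1 ru:d H, 2 dib H, 3 bi L, 4 rad H.
  Heavy syllables in the domain: 1, 2, 4. The leftmost is syllable 1 (ru:d).
  → primary stress on syllable 1.
Suffixed `ru:d.dib.bi.rad.fuf.bi:` (6 syllables):
  The final syllable (6, bi:) is extrametrical; the stress domain is syllables 1–5.
  Weights: 1 ru:d H, 2 dib H, 3 bi L, 4 rad H, 5 fuf H.
  Heavy syllables in the domain: 1, 2, 4, 5. The leftmost is syllable 1 (ru:d).
  → primary stress on syllable 1.

no: stays on 1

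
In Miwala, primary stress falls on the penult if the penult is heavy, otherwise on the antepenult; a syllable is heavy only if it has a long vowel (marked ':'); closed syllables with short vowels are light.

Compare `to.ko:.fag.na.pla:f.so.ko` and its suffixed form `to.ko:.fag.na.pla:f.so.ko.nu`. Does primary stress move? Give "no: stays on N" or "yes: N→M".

yes: 5→6

Base `to.ko:.fag.na.pla:f.so.ko` (7 syllables):
  Weights: 5 pla:f H, 6 so L, 7 ko L.
  The penult (syllable 6, so) is light, so stress falls on the antepenult (syllable 5, pla:f).
  → primary stress on syllable 5.
Suffixed `to.ko:.fag.na.pla:f.so.ko.nu` (8 syllables):
  Weights: 6 so L, 7 ko L, 8 nu L.
  The penult (syllable 7, ko) is light, so stress falls on the antepenult (syllable 6, so).
  → primary stress on syllable 6.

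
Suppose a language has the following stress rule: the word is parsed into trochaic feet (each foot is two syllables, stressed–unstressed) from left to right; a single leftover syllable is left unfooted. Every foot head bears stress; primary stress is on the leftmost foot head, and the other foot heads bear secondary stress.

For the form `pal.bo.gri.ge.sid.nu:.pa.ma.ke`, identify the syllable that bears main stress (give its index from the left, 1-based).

Parse left to right into trochaic (ˈσσ) feet: (ˈpal.bo) (ˈgri.ge) (ˈsid.nu:) (ˈpa.ma) ke. Syllable 9 is left unfooted.
Foot heads (stressed positions): 1, 3, 5, 7.
End Rule Leftmost: primary stress on the leftmost head = syllable 1.
Primary stress: syllable 1 → ˈpal.bo.gri.ge.sid.nu:.pa.ma.ke.

1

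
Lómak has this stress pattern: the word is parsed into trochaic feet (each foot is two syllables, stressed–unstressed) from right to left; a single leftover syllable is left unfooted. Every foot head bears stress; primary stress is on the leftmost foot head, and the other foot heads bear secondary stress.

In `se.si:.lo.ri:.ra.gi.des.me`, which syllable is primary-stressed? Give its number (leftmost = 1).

Parse right to left into trochaic (ˈσσ) feet: (ˈse.si:) (ˈlo.ri:) (ˈra.gi) (ˈdes.me).
Foot heads (stressed positions): 1, 3, 5, 7.
End Rule Leftmost: primary stress on the leftmost head = syllable 1.
Primary stress: syllable 1 → ˈse.si:.lo.ri:.ra.gi.des.me.

1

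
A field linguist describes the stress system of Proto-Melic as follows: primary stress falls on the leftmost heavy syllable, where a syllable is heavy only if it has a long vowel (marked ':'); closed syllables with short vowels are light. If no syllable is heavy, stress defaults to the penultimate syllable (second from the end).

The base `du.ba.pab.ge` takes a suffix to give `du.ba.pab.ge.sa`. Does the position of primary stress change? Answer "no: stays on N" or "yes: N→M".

yes: 3→4

Base `du.ba.pab.ge` (4 syllables):
  Weights: 1 du L, 2 ba L, 3 pab L, 4 ge L.
  No heavy syllable in the domain; default to the penultimate syllable (second from the end) = syllable 3.
  → primary stress on syllable 3.
Suffixed `du.ba.pab.ge.sa` (5 syllables):
  Weights: 1 du L, 2 ba L, 3 pab L, 4 ge L, 5 sa L.
  No heavy syllable in the domain; default to the penultimate syllable (second from the end) = syllable 4.
  → primary stress on syllable 4.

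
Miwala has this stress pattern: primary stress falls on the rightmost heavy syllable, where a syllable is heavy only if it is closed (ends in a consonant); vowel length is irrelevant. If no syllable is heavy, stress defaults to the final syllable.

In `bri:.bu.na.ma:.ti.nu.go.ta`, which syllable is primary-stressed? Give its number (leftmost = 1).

8

Weights: 1 bri: L, 2 bu L, 3 na L, 4 ma: L, 5 ti L, 6 nu L, 7 go L, 8 ta L.
No heavy syllable in the domain; default to the final syllable = syllable 8.
Primary stress: syllable 8 → bri:.bu.na.ma:.ti.nu.go.ˈta.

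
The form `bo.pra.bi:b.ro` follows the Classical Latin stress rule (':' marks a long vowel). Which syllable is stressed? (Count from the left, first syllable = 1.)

Classical Latin: stress the penult if heavy (long vowel or closed), else the antepenult.
Weights: 2 pra L, 3 bi:b H, 4 ro L.
The penult (syllable 3, bi:b) is heavy, so it takes stress.
Stress on syllable 3: bo.pra.ˈbi:b.ro.

3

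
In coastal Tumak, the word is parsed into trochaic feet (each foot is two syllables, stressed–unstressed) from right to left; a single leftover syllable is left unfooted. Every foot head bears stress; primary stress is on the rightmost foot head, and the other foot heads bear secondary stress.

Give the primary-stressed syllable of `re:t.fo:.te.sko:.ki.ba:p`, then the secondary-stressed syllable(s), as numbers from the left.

primary 5, secondary 1, 3

Parse right to left into trochaic (ˈσσ) feet: (ˈre:t.fo:) (ˈte.sko:) (ˈki.ba:p).
Foot heads (stressed positions): 1, 3, 5.
End Rule Rightmost: primary stress on the rightmost head = syllable 5.
Secondary stress on 1, 3: ˌre:t.fo:.ˌte.sko:.ˈki.ba:p.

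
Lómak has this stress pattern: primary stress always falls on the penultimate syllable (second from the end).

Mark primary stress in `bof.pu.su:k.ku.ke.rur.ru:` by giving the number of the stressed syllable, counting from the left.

6

The word has 7 syllables; the penultimate syllable (second from the end) is syllable 6 (rur).
Primary stress: syllable 6 → bof.pu.su:k.ku.ke.ˈrur.ru:.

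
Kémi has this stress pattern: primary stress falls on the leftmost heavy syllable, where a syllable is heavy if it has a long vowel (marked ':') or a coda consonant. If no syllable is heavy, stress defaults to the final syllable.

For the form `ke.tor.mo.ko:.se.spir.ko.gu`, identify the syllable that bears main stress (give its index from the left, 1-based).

2

Weights: 1 ke L, 2 tor H, 3 mo L, 4 ko: H, 5 se L, 6 spir H, 7 ko L, 8 gu L.
Heavy syllables in the domain: 2, 4, 6. The leftmost is syllable 2 (tor).
Primary stress: syllable 2 → ke.ˈtor.mo.ko:.se.spir.ko.gu.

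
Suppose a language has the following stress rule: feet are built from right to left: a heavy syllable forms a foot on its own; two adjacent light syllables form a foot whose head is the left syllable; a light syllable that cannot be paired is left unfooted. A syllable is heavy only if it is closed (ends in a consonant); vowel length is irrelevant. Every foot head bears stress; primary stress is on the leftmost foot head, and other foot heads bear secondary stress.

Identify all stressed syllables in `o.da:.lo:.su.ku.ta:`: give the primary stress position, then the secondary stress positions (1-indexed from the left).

Weights: 1 o L, 2 da: L, 3 lo: L, 4 su L, 5 ku L, 6 ta: L.
Parse right to left (heavy = foot alone; LL = one foot; stranded L unfooted): (ˈo.da:) (ˈlo:.su) (ˈku.ta:).
Foot heads: 1, 3, 5.
Primary stress on the leftmost head = syllable 1.
Secondary stress on 3, 5: ˈo.da:.ˌlo:.su.ˌku.ta:.

primary 1, secondary 3, 5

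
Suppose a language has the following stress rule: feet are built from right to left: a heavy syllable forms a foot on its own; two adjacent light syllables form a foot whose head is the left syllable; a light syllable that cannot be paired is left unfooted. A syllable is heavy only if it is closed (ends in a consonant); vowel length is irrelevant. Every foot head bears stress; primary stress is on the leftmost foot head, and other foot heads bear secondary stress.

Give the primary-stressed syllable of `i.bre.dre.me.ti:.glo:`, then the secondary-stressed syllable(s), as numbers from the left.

primary 1, secondary 3, 5

Weights: 1 i L, 2 bre L, 3 dre L, 4 me L, 5 ti: L, 6 glo: L.
Parse right to left (heavy = foot alone; LL = one foot; stranded L unfooted): (ˈi.bre) (ˈdre.me) (ˈti:.glo:).
Foot heads: 1, 3, 5.
Primary stress on the leftmost head = syllable 1.
Secondary stress on 3, 5: ˈi.bre.ˌdre.me.ˌti:.glo:.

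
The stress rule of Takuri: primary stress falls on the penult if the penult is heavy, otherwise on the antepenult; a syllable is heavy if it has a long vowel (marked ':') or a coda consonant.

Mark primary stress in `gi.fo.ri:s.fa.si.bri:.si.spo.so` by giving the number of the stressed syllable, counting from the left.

Weights: 7 si L, 8 spo L, 9 so L.
The penult (syllable 8, spo) is light, so stress falls on the antepenult (syllable 7, si).
Primary stress: syllable 7 → gi.fo.ri:s.fa.si.bri:.ˈsi.spo.so.

7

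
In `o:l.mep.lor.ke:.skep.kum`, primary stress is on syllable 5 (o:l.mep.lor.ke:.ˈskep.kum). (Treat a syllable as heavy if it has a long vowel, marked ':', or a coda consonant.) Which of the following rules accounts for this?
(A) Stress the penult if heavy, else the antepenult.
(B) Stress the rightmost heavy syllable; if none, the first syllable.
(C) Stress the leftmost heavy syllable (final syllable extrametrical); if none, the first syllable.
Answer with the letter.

A

Rule A → syllable 5 ✓.
Rule B → syllable 6 (observed: 5).
Rule C → syllable 1 (observed: 5).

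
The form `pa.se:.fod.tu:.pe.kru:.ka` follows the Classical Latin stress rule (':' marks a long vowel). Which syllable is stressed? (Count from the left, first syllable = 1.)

Classical Latin: stress the penult if heavy (long vowel or closed), else the antepenult.
Weights: 5 pe L, 6 kru: H, 7 ka L.
The penult (syllable 6, kru:) is heavy, so it takes stress.
Stress on syllable 6: pa.se:.fod.tu:.pe.ˈkru:.ka.

6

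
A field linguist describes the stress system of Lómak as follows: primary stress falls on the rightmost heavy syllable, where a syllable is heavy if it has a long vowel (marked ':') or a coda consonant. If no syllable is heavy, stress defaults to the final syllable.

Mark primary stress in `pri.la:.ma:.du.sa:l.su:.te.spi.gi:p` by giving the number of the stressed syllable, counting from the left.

9

Weights: 1 pri L, 2 la: H, 3 ma: H, 4 du L, 5 sa:l H, 6 su: H, 7 te L, 8 spi L, 9 gi:p H.
Heavy syllables in the domain: 2, 3, 5, 6, 9. The rightmost is syllable 9 (gi:p).
Primary stress: syllable 9 → pri.la:.ma:.du.sa:l.su:.te.spi.ˈgi:p.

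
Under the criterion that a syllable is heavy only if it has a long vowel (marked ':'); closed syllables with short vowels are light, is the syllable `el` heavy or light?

`el`: short vowel, closed (coda /l/). Short vowel → light.

light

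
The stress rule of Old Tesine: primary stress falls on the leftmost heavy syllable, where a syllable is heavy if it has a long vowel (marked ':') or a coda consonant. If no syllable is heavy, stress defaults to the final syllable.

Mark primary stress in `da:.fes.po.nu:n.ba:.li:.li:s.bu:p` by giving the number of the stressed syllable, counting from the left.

Weights: 1 da: H, 2 fes H, 3 po L, 4 nu:n H, 5 ba: H, 6 li: H, 7 li:s H, 8 bu:p H.
Heavy syllables in the domain: 1, 2, 4, 5, 6, 7, 8. The leftmost is syllable 1 (da:).
Primary stress: syllable 1 → ˈda:.fes.po.nu:n.ba:.li:.li:s.bu:p.

1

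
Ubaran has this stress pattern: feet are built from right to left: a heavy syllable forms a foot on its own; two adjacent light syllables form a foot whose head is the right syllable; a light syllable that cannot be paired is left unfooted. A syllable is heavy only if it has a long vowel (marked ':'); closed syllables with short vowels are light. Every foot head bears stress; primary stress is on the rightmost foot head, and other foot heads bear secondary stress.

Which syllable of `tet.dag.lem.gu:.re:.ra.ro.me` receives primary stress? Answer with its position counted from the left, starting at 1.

Weights: 1 tet L, 2 dag L, 3 lem L, 4 gu: H, 5 re: H, 6 ra L, 7 ro L, 8 me L.
Parse right to left (heavy = foot alone; LL = one foot; stranded L unfooted): tet (dag.ˈlem) (ˈgu:) (ˈre:) ra (ro.ˈme).
Foot heads: 3, 4, 5, 8.
Primary stress on the rightmost head = syllable 8.
Primary stress: syllable 8 → tet.dag.lem.gu:.re:.ra.ro.ˈme.

8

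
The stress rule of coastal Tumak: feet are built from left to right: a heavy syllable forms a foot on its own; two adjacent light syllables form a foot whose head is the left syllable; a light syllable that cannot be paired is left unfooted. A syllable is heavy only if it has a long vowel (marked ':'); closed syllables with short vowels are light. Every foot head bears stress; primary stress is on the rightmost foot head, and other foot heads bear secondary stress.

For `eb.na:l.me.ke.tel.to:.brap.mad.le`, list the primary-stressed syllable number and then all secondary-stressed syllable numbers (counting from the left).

Weights: 1 eb L, 2 na:l H, 3 me L, 4 ke L, 5 tel L, 6 to: H, 7 brap L, 8 mad L, 9 le L.
Parse left to right (heavy = foot alone; LL = one foot; stranded L unfooted): eb (ˈna:l) (ˈme.ke) tel (ˈto:) (ˈbrap.mad) le.
Foot heads: 2, 3, 6, 7.
Primary stress on the rightmost head = syllable 7.
Secondary stress on 2, 3, 6: eb.ˌna:l.ˌme.ke.tel.ˌto:.ˈbrap.mad.le.

primary 7, secondary 2, 3, 6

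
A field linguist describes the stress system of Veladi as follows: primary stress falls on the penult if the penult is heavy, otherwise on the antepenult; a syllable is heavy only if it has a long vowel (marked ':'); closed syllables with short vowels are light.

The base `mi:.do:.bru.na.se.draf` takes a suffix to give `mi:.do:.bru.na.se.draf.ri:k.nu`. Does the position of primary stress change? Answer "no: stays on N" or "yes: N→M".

yes: 4→7

Base `mi:.do:.bru.na.se.draf` (6 syllables):
  Weights: 4 na L, 5 se L, 6 draf L.
  The penult (syllable 5, se) is light, so stress falls on the antepenult (syllable 4, na).
  → primary stress on syllable 4.
Suffixed `mi:.do:.bru.na.se.draf.ri:k.nu` (8 syllables):
  Weights: 6 draf L, 7 ri:k H, 8 nu L.
  The penult (syllable 7, ri:k) is heavy, so it takes stress.
  → primary stress on syllable 7.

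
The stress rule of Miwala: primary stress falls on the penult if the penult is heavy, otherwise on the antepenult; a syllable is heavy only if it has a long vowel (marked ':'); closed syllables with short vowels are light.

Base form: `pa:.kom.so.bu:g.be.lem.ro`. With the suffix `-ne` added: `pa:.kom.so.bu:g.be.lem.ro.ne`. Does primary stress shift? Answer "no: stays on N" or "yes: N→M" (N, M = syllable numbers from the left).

yes: 5→6

Base `pa:.kom.so.bu:g.be.lem.ro` (7 syllables):
  Weights: 5 be L, 6 lem L, 7 ro L.
  The penult (syllable 6, lem) is light, so stress falls on the antepenult (syllable 5, be).
  → primary stress on syllable 5.
Suffixed `pa:.kom.so.bu:g.be.lem.ro.ne` (8 syllables):
  Weights: 6 lem L, 7 ro L, 8 ne L.
  The penult (syllable 7, ro) is light, so stress falls on the antepenult (syllable 6, lem).
  → primary stress on syllable 6.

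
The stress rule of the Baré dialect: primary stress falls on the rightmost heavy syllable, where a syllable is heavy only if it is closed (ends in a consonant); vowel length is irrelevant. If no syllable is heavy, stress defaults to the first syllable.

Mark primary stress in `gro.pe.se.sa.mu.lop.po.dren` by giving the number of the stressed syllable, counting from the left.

8

Weights: 1 gro L, 2 pe L, 3 se L, 4 sa L, 5 mu L, 6 lop H, 7 po L, 8 dren H.
Heavy syllables in the domain: 6, 8. The rightmost is syllable 8 (dren).
Primary stress: syllable 8 → gro.pe.se.sa.mu.lop.po.ˈdren.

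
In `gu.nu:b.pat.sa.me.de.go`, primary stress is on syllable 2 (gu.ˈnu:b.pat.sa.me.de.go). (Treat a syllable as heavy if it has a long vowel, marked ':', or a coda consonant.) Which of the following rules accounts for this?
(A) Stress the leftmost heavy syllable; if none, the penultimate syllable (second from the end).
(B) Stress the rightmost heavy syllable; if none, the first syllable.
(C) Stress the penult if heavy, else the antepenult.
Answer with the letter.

A

Rule A → syllable 2 ✓.
Rule B → syllable 3 (observed: 2).
Rule C → syllable 5 (observed: 2).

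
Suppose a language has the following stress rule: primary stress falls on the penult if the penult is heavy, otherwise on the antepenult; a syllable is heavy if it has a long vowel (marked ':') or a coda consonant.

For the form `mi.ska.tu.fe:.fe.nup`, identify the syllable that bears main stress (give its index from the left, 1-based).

4

Weights: 4 fe: H, 5 fe L, 6 nup H.
The penult (syllable 5, fe) is light, so stress falls on the antepenult (syllable 4, fe:).
Primary stress: syllable 4 → mi.ska.tu.ˈfe:.fe.nup.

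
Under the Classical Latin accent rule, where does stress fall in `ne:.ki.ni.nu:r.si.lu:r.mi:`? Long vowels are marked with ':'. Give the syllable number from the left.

6

Classical Latin: stress the penult if heavy (long vowel or closed), else the antepenult.
Weights: 5 si L, 6 lu:r H, 7 mi: H.
The penult (syllable 6, lu:r) is heavy, so it takes stress.
Stress on syllable 6: ne:.ki.ni.nu:r.si.ˈlu:r.mi:.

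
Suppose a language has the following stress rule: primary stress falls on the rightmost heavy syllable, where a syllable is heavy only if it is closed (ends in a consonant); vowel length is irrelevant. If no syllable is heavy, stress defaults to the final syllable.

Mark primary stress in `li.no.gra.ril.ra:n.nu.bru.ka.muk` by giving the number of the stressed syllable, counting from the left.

Weights: 1 li L, 2 no L, 3 gra L, 4 ril H, 5 ra:n H, 6 nu L, 7 bru L, 8 ka L, 9 muk H.
Heavy syllables in the domain: 4, 5, 9. The rightmost is syllable 9 (muk).
Primary stress: syllable 9 → li.no.gra.ril.ra:n.nu.bru.ka.ˈmuk.

9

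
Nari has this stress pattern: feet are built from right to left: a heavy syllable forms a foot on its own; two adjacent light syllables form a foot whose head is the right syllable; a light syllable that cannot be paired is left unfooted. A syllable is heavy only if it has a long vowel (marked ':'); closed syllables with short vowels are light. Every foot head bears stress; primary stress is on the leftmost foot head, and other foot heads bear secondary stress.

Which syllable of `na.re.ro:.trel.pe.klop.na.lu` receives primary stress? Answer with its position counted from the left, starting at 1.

Weights: 1 na L, 2 re L, 3 ro: H, 4 trel L, 5 pe L, 6 klop L, 7 na L, 8 lu L.
Parse right to left (heavy = foot alone; LL = one foot; stranded L unfooted): (na.ˈre) (ˈro:) trel (pe.ˈklop) (na.ˈlu).
Foot heads: 2, 3, 6, 8.
Primary stress on the leftmost head = syllable 2.
Primary stress: syllable 2 → na.ˈre.ro:.trel.pe.klop.na.lu.

2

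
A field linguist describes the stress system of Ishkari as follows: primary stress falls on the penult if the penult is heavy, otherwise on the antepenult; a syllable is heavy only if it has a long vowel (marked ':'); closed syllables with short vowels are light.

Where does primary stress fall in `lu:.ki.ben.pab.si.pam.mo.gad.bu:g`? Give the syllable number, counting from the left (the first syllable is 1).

7

Weights: 7 mo L, 8 gad L, 9 bu:g H.
The penult (syllable 8, gad) is light, so stress falls on the antepenult (syllable 7, mo).
Primary stress: syllable 7 → lu:.ki.ben.pab.si.pam.ˈmo.gad.bu:g.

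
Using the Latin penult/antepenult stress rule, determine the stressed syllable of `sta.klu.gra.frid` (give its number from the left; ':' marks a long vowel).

Classical Latin: stress the penult if heavy (long vowel or closed), else the antepenult.
Weights: 2 klu L, 3 gra L, 4 frid H.
The penult (syllable 3, gra) is light, so stress falls on the antepenult (syllable 2, klu).
Stress on syllable 2: sta.ˈklu.gra.frid.

2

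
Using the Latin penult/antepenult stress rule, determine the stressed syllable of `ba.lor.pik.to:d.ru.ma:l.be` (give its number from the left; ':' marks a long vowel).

6

Classical Latin: stress the penult if heavy (long vowel or closed), else the antepenult.
Weights: 5 ru L, 6 ma:l H, 7 be L.
The penult (syllable 6, ma:l) is heavy, so it takes stress.
Stress on syllable 6: ba.lor.pik.to:d.ru.ˈma:l.be.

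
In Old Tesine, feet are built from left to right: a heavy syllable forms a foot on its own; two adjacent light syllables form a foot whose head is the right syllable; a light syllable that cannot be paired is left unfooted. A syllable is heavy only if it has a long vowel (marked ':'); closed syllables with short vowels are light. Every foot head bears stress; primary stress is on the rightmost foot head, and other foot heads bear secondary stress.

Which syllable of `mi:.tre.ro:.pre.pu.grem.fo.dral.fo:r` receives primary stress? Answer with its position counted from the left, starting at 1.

9

Weights: 1 mi: H, 2 tre L, 3 ro: H, 4 pre L, 5 pu L, 6 grem L, 7 fo L, 8 dral L, 9 fo:r H.
Parse left to right (heavy = foot alone; LL = one foot; stranded L unfooted): (ˈmi:) tre (ˈro:) (pre.ˈpu) (grem.ˈfo) dral (ˈfo:r).
Foot heads: 1, 3, 5, 7, 9.
Primary stress on the rightmost head = syllable 9.
Primary stress: syllable 9 → mi:.tre.ro:.pre.pu.grem.fo.dral.ˈfo:r.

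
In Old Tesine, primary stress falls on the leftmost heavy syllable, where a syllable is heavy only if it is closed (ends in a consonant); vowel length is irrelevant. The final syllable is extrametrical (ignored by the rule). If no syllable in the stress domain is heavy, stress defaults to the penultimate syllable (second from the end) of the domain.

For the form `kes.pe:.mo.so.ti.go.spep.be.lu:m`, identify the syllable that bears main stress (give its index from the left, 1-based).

1

The final syllable (9, lu:m) is extrametrical; the stress domain is syllables 1–8.
Weights: 1 kes H, 2 pe: L, 3 mo L, 4 so L, 5 ti L, 6 go L, 7 spep H, 8 be L.
Heavy syllables in the domain: 1, 7. The leftmost is syllable 1 (kes).
Primary stress: syllable 1 → ˈkes.pe:.mo.so.ti.go.spep.be.lu:m.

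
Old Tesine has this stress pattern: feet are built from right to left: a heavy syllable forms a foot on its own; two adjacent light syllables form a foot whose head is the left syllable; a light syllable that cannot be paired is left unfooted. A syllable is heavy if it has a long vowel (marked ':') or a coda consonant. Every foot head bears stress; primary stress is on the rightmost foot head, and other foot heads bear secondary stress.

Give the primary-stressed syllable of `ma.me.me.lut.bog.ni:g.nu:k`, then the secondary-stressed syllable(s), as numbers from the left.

Weights: 1 ma L, 2 me L, 3 me L, 4 lut H, 5 bog H, 6 ni:g H, 7 nu:k H.
Parse right to left (heavy = foot alone; LL = one foot; stranded L unfooted): ma (ˈme.me) (ˈlut) (ˈbog) (ˈni:g) (ˈnu:k).
Foot heads: 2, 4, 5, 6, 7.
Primary stress on the rightmost head = syllable 7.
Secondary stress on 2, 4, 5, 6: ma.ˌme.me.ˌlut.ˌbog.ˌni:g.ˈnu:k.

primary 7, secondary 2, 4, 5, 6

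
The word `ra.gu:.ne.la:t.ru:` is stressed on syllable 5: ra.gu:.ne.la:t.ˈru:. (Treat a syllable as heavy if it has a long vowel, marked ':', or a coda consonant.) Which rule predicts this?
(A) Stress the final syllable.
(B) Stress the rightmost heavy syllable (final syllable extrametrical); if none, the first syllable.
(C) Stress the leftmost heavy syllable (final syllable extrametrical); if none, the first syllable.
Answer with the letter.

A

Rule A → syllable 5 ✓.
Rule B → syllable 4 (observed: 5).
Rule C → syllable 2 (observed: 5).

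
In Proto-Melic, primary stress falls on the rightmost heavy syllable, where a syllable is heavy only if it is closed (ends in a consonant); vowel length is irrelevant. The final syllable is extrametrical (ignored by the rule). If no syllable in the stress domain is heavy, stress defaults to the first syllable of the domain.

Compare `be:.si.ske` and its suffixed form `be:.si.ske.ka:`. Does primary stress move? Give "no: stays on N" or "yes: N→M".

no: stays on 1

Base `be:.si.ske` (3 syllables):
  The final syllable (3, ske) is extrametrical; the stress domain is syllables 1–2.
  Weights: 1 be: L, 2 si L.
  No heavy syllable in the domain; default to the first syllable of the domain = syllable 1.
  → primary stress on syllable 1.
Suffixed `be:.si.ske.ka:` (4 syllables):
  The final syllable (4, ka:) is extrametrical; the stress domain is syllables 1–3.
  Weights: 1 be: L, 2 si L, 3 ske L.
  No heavy syllable in the domain; default to the first syllable of the domain = syllable 1.
  → primary stress on syllable 1.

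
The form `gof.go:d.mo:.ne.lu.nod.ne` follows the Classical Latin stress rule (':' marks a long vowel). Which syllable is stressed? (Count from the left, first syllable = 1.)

6

Classical Latin: stress the penult if heavy (long vowel or closed), else the antepenult.
Weights: 5 lu L, 6 nod H, 7 ne L.
The penult (syllable 6, nod) is heavy, so it takes stress.
Stress on syllable 6: gof.go:d.mo:.ne.lu.ˈnod.ne.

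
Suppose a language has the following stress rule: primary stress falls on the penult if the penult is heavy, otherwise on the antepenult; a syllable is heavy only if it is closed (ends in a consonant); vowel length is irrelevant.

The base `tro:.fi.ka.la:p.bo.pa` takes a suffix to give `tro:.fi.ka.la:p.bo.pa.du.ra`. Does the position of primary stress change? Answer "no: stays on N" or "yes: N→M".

yes: 4→6

Base `tro:.fi.ka.la:p.bo.pa` (6 syllables):
  Weights: 4 la:p H, 5 bo L, 6 pa L.
  The penult (syllable 5, bo) is light, so stress falls on the antepenult (syllable 4, la:p).
  → primary stress on syllable 4.
Suffixed `tro:.fi.ka.la:p.bo.pa.du.ra` (8 syllables):
  Weights: 6 pa L, 7 du L, 8 ra L.
  The penult (syllable 7, du) is light, so stress falls on the antepenult (syllable 6, pa).
  → primary stress on syllable 6.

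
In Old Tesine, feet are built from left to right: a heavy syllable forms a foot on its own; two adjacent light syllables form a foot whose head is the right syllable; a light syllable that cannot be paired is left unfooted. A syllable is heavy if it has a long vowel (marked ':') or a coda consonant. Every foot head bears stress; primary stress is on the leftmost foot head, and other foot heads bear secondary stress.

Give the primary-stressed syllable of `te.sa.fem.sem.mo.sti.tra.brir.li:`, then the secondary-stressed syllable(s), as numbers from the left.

Weights: 1 te L, 2 sa L, 3 fem H, 4 sem H, 5 mo L, 6 sti L, 7 tra L, 8 brir H, 9 li: H.
Parse left to right (heavy = foot alone; LL = one foot; stranded L unfooted): (te.ˈsa) (ˈfem) (ˈsem) (mo.ˈsti) tra (ˈbrir) (ˈli:).
Foot heads: 2, 3, 4, 6, 8, 9.
Primary stress on the leftmost head = syllable 2.
Secondary stress on 3, 4, 6, 8, 9: te.ˈsa.ˌfem.ˌsem.mo.ˌsti.tra.ˌbrir.ˌli:.

primary 2, secondary 3, 4, 6, 8, 9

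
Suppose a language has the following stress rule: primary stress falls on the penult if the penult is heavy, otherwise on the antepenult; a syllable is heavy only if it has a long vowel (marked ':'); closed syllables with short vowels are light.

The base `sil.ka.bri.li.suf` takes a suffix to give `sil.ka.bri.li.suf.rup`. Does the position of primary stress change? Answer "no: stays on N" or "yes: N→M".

Base `sil.ka.bri.li.suf` (5 syllables):
  Weights: 3 bri L, 4 li L, 5 suf L.
  The penult (syllable 4, li) is light, so stress falls on the antepenult (syllable 3, bri).
  → primary stress on syllable 3.
Suffixed `sil.ka.bri.li.suf.rup` (6 syllables):
  Weights: 4 li L, 5 suf L, 6 rup L.
  The penult (syllable 5, suf) is light, so stress falls on the antepenult (syllable 4, li).
  → primary stress on syllable 4.

yes: 3→4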